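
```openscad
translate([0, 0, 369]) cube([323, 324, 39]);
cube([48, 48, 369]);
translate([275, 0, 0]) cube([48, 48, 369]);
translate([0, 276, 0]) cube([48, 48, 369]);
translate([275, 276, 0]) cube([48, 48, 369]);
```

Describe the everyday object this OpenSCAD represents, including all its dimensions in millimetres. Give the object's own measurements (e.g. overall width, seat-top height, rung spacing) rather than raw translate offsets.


A four-legged stool. The seat is a 323×324×39 mm slab whose top surface is at z = 408 mm; four square legs, each 48×48 mm in cross-section, run from the floor (z = 0) to the underside of the seat, each flush with a corner of the seat.


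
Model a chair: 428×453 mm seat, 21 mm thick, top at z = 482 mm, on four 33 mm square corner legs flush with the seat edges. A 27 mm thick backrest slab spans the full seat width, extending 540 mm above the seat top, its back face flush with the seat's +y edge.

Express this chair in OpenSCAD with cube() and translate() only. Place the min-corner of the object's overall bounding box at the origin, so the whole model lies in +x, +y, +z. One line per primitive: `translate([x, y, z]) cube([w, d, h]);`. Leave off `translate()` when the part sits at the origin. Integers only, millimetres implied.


translate([0, 0, 461]) cube([428, 453, 21]);
cube([33, 33, 461]);
translate([395, 0, 0]) cube([33, 33, 461]);
translate([0, 420, 0]) cube([33, 33, 461]);
translate([395, 420, 0]) cube([33, 33, 461]);
translate([0, 426, 482]) cube([428, 27, 540]);


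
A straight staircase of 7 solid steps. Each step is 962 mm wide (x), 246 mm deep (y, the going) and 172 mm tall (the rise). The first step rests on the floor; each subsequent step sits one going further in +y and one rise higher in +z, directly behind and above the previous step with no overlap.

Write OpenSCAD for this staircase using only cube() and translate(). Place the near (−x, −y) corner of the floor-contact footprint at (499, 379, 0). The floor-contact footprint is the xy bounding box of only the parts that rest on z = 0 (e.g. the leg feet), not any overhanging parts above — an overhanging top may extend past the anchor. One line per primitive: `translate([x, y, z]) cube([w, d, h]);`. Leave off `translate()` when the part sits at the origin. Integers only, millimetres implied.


translate([499, 379, 0]) cube([962, 246, 172]);
translate([499, 625, 172]) cube([962, 246, 172]);
translate([499, 871, 344]) cube([962, 246, 172]);
translate([499, 1117, 516]) cube([962, 246, 172]);
translate([499, 1363, 688]) cube([962, 246, 172]);
translate([499, 1609, 860]) cube([962, 246, 172]);
translate([499, 1855, 1032]) cube([962, 246, 172]);


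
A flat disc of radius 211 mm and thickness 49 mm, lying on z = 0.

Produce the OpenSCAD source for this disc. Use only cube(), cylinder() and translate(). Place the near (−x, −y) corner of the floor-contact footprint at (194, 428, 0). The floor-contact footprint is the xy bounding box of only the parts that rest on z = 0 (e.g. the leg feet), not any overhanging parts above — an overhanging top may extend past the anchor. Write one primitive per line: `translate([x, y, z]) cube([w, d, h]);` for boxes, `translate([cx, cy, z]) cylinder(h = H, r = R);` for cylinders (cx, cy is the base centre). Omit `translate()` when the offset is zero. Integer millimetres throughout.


translate([405, 639, 0]) cylinder(h = 49, r = 211);


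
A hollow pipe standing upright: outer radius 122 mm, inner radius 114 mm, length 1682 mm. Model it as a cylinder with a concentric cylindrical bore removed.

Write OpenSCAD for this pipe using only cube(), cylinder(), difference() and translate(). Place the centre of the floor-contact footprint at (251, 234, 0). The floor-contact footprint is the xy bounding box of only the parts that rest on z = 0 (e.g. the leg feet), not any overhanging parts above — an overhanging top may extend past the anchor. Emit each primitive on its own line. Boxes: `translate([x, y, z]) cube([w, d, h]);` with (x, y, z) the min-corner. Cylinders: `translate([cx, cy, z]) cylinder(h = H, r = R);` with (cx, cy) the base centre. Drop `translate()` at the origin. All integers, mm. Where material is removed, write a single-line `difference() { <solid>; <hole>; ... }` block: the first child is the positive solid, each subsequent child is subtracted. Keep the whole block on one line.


difference() { translate([251, 234, 0]) cylinder(h = 1682, r = 122); translate([251, 234, 0]) cylinder(h = 1682, r = 114); }


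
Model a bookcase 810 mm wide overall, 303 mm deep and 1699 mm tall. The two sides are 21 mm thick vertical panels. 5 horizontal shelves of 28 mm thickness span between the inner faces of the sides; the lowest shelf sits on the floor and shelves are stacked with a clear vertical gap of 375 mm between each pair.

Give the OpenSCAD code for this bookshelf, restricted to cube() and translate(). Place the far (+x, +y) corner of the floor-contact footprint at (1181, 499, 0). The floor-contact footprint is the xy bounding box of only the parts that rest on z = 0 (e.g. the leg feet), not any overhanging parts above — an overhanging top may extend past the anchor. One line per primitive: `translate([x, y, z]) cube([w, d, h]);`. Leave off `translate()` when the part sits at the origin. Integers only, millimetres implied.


translate([371, 196, 0]) cube([21, 303, 1699]);
translate([1160, 196, 0]) cube([21, 303, 1699]);
translate([392, 196, 0]) cube([768, 303, 28]);
translate([392, 196, 403]) cube([768, 303, 28]);
translate([392, 196, 806]) cube([768, 303, 28]);
translate([392, 196, 1209]) cube([768, 303, 28]);
translate([392, 196, 1612]) cube([768, 303, 28]);


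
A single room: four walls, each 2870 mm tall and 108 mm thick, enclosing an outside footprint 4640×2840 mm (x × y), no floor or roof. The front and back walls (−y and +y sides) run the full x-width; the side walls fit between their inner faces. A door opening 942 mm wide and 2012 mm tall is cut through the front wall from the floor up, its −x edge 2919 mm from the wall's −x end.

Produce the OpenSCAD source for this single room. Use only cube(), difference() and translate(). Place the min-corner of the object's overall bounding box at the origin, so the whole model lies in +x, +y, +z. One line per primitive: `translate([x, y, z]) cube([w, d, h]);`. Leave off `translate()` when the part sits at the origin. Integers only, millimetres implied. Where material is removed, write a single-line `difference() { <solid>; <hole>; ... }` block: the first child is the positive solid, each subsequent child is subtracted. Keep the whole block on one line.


difference() { cube([4640, 108, 2870]); translate([2919, 0, 0]) cube([942, 108, 2012]); }
translate([0, 2732, 0]) cube([4640, 108, 2870]);
translate([0, 108, 0]) cube([108, 2624, 2870]);
translate([4532, 108, 0]) cube([108, 2624, 2870]);


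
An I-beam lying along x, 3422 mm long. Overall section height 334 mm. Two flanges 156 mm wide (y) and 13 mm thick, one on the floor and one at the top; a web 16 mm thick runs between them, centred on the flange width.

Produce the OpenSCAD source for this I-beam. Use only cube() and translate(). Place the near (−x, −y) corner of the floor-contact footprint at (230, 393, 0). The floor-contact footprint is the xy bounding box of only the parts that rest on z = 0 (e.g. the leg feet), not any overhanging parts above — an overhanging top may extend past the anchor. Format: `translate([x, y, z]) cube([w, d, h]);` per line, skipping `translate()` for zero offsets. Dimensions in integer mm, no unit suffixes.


translate([230, 393, 0]) cube([3422, 156, 13]);
translate([230, 463, 13]) cube([3422, 16, 308]);
translate([230, 393, 321]) cube([3422, 156, 13]);


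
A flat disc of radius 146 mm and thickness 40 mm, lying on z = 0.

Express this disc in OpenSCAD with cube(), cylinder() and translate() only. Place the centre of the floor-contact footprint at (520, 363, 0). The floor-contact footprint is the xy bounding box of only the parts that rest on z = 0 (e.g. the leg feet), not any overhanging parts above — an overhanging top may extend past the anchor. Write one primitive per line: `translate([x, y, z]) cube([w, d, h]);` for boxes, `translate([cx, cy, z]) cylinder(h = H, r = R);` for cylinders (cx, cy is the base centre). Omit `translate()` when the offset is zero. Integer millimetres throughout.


translate([520, 363, 0]) cylinder(h = 40, r = 146);


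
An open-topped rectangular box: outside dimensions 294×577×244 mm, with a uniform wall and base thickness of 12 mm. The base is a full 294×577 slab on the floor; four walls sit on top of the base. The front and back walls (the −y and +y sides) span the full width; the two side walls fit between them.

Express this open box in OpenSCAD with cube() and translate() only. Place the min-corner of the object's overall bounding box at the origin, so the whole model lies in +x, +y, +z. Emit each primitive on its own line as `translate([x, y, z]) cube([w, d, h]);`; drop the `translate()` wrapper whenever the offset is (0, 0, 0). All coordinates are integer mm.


cube([294, 577, 12]);
translate([0, 0, 12]) cube([294, 12, 232]);
translate([0, 565, 12]) cube([294, 12, 232]);
translate([0, 12, 12]) cube([12, 553, 232]);
translate([282, 12, 12]) cube([12, 553, 232]);


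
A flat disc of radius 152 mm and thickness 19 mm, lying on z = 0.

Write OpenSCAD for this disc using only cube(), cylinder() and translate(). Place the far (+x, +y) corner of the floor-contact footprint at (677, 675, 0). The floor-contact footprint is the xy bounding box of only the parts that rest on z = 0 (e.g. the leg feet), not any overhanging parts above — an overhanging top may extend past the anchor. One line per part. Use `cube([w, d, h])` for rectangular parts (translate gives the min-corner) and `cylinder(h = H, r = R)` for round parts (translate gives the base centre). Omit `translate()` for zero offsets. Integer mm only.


translate([525, 523, 0]) cylinder(h = 19, r = 152);


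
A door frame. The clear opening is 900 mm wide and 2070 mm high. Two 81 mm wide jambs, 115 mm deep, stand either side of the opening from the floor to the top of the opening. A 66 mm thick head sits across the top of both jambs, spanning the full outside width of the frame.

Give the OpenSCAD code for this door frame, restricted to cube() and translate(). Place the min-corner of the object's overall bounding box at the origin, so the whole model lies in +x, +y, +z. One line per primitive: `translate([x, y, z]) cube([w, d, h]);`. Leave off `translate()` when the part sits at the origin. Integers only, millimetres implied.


cube([81, 115, 2070]);
translate([981, 0, 0]) cube([81, 115, 2070]);
translate([0, 0, 2070]) cube([1062, 115, 66]);


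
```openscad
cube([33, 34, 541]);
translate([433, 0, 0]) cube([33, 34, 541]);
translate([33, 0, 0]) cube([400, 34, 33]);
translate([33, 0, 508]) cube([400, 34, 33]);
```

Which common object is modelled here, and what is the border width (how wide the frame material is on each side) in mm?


A picture frame. The border width is 33 mm.

Four thin pieces enclosing a rectangular opening — a picture frame. The two full-height stiles are 541 mm tall; the top rail sits at z = 508 and is 33 mm tall, so the border above the opening is 541 − 508 = 33 mm, matching the stile x-width.


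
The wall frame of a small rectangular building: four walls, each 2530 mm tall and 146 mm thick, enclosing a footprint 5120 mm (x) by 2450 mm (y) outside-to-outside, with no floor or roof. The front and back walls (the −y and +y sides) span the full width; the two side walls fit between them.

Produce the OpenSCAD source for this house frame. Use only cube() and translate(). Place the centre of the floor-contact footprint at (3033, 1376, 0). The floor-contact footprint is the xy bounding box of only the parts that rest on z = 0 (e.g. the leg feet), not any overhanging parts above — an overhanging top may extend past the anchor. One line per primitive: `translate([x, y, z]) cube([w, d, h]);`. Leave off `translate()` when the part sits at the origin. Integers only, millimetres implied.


translate([473, 151, 0]) cube([5120, 146, 2530]);
translate([473, 2455, 0]) cube([5120, 146, 2530]);
translate([473, 297, 0]) cube([146, 2158, 2530]);
translate([5447, 297, 0]) cube([146, 2158, 2530]);


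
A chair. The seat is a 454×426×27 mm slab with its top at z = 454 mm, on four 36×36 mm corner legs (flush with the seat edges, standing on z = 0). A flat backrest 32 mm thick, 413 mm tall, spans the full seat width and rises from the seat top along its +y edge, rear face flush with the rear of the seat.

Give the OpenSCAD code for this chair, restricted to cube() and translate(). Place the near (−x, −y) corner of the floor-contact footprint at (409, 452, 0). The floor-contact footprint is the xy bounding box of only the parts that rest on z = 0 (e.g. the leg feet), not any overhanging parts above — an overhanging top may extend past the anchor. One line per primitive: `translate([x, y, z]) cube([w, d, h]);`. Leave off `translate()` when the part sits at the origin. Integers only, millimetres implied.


// leg_h = 454 - 27 = 427
translate([409, 452, 427]) cube([454, 426, 27]);
translate([409, 452, 0]) cube([36, 36, 427]);
translate([827, 452, 0]) cube([36, 36, 427]);
translate([409, 842, 0]) cube([36, 36, 427]);
translate([827, 842, 0]) cube([36, 36, 427]);
translate([409, 846, 454]) cube([454, 32, 413]);


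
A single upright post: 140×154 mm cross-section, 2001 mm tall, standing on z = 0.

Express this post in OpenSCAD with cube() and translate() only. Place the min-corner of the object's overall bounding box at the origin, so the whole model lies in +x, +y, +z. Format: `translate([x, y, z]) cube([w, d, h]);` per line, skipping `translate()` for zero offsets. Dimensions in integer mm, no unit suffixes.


cube([140, 154, 2001]);


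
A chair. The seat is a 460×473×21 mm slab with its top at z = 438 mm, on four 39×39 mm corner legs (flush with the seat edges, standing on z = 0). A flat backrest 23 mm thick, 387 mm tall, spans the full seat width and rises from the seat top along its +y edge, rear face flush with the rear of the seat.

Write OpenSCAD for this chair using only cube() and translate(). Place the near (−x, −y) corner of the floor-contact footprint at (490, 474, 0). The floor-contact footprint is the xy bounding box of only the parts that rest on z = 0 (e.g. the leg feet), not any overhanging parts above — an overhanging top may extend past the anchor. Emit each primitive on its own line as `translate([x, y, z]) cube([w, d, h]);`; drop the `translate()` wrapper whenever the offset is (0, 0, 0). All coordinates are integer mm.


translate([490, 474, 417]) cube([460, 473, 21]);
translate([490, 474, 0]) cube([39, 39, 417]);
translate([911, 474, 0]) cube([39, 39, 417]);
translate([490, 908, 0]) cube([39, 39, 417]);
translate([911, 908, 0]) cube([39, 39, 417]);
translate([490, 924, 438]) cube([460, 23, 387]);


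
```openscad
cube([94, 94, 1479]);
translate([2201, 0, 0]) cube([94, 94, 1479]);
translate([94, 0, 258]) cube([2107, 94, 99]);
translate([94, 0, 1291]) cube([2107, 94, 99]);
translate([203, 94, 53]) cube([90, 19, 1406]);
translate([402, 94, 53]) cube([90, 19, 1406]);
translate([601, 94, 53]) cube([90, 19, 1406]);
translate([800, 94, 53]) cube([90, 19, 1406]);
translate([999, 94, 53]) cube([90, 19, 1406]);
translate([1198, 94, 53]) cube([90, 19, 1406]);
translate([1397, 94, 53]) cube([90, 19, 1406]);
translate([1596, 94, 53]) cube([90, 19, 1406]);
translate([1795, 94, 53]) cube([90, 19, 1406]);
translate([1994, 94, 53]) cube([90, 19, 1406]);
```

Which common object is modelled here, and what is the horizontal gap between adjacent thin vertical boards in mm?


A fence section. The picket gap is 109 mm.

Two posts, two rails, 10 pickets — a fence section. Span 2107 mm holds 10 pickets of 90 mm with 11 equal gaps: ⌊(2107 − 10·90) / 11⌋ = 109 mm.


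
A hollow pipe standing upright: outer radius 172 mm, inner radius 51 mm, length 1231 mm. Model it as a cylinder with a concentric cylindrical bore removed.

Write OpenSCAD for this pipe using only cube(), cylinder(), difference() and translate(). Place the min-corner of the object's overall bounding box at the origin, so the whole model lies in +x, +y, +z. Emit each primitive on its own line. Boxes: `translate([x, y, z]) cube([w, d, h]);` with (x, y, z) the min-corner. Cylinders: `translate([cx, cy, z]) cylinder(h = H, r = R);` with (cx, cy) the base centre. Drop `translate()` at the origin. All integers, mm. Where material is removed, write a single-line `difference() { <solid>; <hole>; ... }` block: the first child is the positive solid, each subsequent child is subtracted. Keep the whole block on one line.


difference() { translate([172, 172, 0]) cylinder(h = 1231, r = 172); translate([172, 172, 0]) cylinder(h = 1231, r = 51); }


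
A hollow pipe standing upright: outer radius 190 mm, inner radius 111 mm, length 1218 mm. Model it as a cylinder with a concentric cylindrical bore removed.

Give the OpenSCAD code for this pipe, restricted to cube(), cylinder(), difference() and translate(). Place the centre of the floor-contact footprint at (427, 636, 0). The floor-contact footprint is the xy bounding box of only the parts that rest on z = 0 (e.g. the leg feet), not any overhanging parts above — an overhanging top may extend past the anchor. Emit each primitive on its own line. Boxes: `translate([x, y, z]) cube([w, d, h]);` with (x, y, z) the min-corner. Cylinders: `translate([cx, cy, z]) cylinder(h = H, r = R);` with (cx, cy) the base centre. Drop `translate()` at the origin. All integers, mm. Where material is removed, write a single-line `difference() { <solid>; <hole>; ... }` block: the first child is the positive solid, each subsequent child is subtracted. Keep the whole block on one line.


difference() { translate([427, 636, 0]) cylinder(h = 1218, r = 190); translate([427, 636, 0]) cylinder(h = 1218, r = 111); }


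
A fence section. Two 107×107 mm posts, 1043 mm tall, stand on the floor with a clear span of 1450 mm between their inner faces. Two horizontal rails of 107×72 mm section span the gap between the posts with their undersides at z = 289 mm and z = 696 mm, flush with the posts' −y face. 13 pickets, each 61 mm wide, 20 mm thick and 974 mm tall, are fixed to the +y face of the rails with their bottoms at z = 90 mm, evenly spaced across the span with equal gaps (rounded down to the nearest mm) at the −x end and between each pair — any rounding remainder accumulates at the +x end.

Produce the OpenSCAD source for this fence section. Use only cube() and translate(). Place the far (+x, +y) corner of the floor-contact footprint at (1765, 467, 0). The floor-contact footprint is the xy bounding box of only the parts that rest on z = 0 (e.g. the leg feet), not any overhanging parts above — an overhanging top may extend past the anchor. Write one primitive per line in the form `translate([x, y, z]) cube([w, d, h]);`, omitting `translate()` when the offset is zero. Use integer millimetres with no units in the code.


translate([101, 360, 0]) cube([107, 107, 1043]);
translate([1658, 360, 0]) cube([107, 107, 1043]);
translate([208, 360, 289]) cube([1450, 107, 72]);
translate([208, 360, 696]) cube([1450, 107, 72]);
translate([254, 467, 90]) cube([61, 20, 974]);
translate([361, 467, 90]) cube([61, 20, 974]);
translate([468, 467, 90]) cube([61, 20, 974]);
translate([575, 467, 90]) cube([61, 20, 974]);
translate([682, 467, 90]) cube([61, 20, 974]);
translate([789, 467, 90]) cube([61, 20, 974]);
translate([896, 467, 90]) cube([61, 20, 974]);
translate([1003, 467, 90]) cube([61, 20, 974]);
translate([1110, 467, 90]) cube([61, 20, 974]);
translate([1217, 467, 90]) cube([61, 20, 974]);
translate([1324, 467, 90]) cube([61, 20, 974]);
translate([1431, 467, 90]) cube([61, 20, 974]);
translate([1538, 467, 90]) cube([61, 20, 974]);


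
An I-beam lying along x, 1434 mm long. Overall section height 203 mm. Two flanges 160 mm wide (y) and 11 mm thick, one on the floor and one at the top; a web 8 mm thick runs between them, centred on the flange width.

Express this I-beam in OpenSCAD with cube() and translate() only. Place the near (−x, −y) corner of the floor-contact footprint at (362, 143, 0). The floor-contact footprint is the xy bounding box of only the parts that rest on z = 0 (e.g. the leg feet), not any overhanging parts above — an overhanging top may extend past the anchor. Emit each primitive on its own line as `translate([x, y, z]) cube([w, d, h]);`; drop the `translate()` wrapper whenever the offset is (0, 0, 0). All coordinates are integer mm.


translate([362, 143, 0]) cube([1434, 160, 11]);
translate([362, 219, 11]) cube([1434, 8, 181]);
translate([362, 143, 192]) cube([1434, 160, 11]);


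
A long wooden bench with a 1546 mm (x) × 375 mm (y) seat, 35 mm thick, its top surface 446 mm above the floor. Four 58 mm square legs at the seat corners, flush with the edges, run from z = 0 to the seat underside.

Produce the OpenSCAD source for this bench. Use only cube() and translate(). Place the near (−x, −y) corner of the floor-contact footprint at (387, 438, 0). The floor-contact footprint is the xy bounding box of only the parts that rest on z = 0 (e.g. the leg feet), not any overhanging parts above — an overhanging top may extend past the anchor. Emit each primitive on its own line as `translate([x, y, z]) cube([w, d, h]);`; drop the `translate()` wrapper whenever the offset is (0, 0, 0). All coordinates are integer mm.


translate([387, 438, 411]) cube([1546, 375, 35]);
translate([387, 438, 0]) cube([58, 58, 411]);
translate([387, 755, 0]) cube([58, 58, 411]);
translate([1875, 438, 0]) cube([58, 58, 411]);
translate([1875, 755, 0]) cube([58, 58, 411]);


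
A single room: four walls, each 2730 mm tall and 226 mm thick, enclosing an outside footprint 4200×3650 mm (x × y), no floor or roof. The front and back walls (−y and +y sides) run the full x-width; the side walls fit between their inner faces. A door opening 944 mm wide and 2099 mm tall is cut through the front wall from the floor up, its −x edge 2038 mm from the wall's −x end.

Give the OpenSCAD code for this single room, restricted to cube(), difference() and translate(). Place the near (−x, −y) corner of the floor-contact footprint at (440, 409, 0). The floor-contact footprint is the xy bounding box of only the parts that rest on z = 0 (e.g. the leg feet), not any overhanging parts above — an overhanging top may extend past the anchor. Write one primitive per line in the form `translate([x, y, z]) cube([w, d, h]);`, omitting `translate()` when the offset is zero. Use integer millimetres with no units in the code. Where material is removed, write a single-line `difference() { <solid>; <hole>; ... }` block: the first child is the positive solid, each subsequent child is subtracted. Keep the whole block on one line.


difference() { translate([440, 409, 0]) cube([4200, 226, 2730]); translate([2478, 409, 0]) cube([944, 226, 2099]); }
translate([440, 3833, 0]) cube([4200, 226, 2730]);
translate([440, 635, 0]) cube([226, 3198, 2730]);
translate([4414, 635, 0]) cube([226, 3198, 2730]);


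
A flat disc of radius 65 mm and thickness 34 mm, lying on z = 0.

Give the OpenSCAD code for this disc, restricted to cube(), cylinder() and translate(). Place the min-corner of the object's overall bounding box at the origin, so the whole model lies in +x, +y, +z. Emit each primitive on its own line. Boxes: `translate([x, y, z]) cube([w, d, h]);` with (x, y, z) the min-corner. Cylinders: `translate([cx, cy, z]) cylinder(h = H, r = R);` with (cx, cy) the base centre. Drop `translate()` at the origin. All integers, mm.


translate([65, 65, 0]) cylinder(h = 34, r = 65);


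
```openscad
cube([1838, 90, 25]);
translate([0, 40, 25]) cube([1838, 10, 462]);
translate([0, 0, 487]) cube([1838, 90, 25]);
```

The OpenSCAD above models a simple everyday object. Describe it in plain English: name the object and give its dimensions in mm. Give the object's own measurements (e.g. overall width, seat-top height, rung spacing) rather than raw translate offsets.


An I-beam lying along x, 1838 mm long. Overall section height 512 mm. Two flanges 90 mm wide (y) and 25 mm thick, one on the floor and one at the top; a web 10 mm thick runs between them, centred on the flange width.


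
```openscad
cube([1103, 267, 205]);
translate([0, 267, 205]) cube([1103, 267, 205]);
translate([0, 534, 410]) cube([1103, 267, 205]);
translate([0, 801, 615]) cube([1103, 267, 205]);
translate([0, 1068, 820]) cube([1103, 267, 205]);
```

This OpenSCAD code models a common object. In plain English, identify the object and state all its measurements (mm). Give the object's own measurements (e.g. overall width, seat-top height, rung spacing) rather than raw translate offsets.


A straight staircase of 5 solid steps. Each step is 1103 mm wide (x), 267 mm deep (y, the going) and 205 mm tall (the rise). The first step rests on the floor; each subsequent step sits one going further in +y and one rise higher in +z, directly behind and above the previous step with no overlap.


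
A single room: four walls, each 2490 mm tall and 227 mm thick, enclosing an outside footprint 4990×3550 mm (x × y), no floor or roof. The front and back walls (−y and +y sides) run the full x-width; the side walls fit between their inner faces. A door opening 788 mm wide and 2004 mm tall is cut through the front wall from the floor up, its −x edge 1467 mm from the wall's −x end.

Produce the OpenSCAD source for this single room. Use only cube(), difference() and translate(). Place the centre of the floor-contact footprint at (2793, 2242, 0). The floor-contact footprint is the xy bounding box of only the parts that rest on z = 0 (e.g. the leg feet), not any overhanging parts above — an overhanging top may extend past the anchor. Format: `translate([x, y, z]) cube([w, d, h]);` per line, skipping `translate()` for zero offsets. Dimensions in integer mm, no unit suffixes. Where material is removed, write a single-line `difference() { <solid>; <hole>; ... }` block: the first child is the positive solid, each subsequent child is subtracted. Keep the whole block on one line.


difference() { translate([298, 467, 0]) cube([4990, 227, 2490]); translate([1765, 467, 0]) cube([788, 227, 2004]); }
translate([298, 3790, 0]) cube([4990, 227, 2490]);
translate([298, 694, 0]) cube([227, 3096, 2490]);
translate([5061, 694, 0]) cube([227, 3096, 2490]);


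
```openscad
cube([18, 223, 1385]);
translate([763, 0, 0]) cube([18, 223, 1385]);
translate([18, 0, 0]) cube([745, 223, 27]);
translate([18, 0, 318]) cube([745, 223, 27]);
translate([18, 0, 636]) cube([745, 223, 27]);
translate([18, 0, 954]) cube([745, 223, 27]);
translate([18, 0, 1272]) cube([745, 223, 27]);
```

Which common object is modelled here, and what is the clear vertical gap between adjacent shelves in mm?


A bookshelf. The clear shelf gap is 291 mm.

Two tall side panels with 5 horizontal boards between them — a bookshelf. The first two shelf undersides are at z = 0 and z = 318; with shelf thickness 27, the clear gap is 318 − 0 − 27 = 291 mm.


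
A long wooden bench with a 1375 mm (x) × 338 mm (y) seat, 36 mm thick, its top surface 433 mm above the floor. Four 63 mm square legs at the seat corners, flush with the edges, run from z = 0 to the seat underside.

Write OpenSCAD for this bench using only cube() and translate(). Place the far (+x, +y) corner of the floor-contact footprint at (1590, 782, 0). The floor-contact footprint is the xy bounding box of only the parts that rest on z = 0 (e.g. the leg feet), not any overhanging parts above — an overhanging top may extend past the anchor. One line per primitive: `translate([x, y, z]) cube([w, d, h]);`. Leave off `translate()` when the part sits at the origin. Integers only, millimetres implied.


// leg_h = 433 − 36 = 397
translate([215, 444, 397]) cube([1375, 338, 36]);
translate([215, 444, 0]) cube([63, 63, 397]);
translate([215, 719, 0]) cube([63, 63, 397]);
translate([1527, 444, 0]) cube([63, 63, 397]);
translate([1527, 719, 0]) cube([63, 63, 397]);


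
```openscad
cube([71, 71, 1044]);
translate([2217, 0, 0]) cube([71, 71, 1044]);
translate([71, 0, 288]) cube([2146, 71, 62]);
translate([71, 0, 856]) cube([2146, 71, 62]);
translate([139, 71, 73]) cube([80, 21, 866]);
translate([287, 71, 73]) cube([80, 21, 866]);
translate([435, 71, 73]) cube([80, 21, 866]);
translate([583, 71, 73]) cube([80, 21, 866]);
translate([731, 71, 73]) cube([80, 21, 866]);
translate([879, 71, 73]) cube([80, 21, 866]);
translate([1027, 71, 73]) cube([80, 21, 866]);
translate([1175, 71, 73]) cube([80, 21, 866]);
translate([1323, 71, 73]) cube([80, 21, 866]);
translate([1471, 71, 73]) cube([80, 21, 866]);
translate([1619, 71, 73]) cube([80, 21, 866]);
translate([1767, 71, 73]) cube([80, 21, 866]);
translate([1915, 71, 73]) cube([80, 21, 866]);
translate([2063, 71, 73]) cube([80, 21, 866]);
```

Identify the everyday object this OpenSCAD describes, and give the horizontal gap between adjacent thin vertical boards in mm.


A fence section. The picket gap is 68 mm.

Two posts, two rails, 14 pickets — a fence section. Span 2146 mm holds 14 pickets of 80 mm with 15 equal gaps: ⌊(2146 − 14·80) / 15⌋ = 68 mm.


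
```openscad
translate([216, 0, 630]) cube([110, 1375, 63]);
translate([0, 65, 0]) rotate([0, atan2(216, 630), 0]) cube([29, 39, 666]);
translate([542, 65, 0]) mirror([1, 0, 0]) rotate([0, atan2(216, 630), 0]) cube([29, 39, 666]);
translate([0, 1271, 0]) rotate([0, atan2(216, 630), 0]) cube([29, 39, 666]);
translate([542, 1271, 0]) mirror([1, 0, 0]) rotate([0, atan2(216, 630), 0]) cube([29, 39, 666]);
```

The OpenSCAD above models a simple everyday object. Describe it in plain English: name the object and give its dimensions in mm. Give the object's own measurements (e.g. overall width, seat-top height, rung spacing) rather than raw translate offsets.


A sawhorse. A 110×1375×63 mm beam (x, y, z) sits on two A-frame leg pairs. Each pair is two raked legs of 29×39 mm section (39 mm along y) splaying symmetrically in x. Each leg rises 630 mm vertically over 216 mm of horizontal reach and is 666 mm long along its own axis. Every leg's outer bottom edge rests on the floor and its outer top edge meets a bottom edge of the beam — the left legs (tilting toward +x) meet the beam's −x bottom edge, the right legs (their mirror images, tilting toward −x) meet its +x bottom edge — so the leg tops tuck under the beam, the beam's underside is 630 mm above the floor, and the feet are 542 mm apart outside-to-outside with the beam centred between them. The two leg pairs are set in 65 mm from either end of the beam.


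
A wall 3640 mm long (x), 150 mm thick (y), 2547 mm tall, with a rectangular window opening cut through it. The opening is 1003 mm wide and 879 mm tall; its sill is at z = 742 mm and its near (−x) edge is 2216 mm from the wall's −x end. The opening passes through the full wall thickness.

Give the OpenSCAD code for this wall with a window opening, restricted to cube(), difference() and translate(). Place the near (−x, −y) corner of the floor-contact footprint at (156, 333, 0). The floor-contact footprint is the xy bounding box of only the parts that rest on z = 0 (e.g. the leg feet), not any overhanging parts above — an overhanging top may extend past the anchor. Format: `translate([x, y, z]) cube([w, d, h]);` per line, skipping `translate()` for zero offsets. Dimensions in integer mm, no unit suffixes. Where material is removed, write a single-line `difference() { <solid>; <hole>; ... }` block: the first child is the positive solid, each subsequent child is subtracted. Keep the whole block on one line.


difference() { translate([156, 333, 0]) cube([3640, 150, 2547]); translate([2372, 333, 742]) cube([1003, 150, 879]); }


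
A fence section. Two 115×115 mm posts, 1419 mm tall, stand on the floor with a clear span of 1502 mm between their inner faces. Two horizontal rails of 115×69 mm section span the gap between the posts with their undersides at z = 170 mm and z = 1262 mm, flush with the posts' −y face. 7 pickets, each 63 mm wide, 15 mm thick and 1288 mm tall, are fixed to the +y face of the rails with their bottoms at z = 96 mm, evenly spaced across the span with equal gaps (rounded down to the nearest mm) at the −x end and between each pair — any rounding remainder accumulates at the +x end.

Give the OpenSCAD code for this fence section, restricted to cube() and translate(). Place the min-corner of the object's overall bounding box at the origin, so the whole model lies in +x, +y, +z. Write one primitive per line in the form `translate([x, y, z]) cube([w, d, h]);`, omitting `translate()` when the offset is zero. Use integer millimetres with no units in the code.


cube([115, 115, 1419]);
translate([1617, 0, 0]) cube([115, 115, 1419]);
translate([115, 0, 170]) cube([1502, 115, 69]);
translate([115, 0, 1262]) cube([1502, 115, 69]);
translate([247, 115, 96]) cube([63, 15, 1288]);
translate([442, 115, 96]) cube([63, 15, 1288]);
translate([637, 115, 96]) cube([63, 15, 1288]);
translate([832, 115, 96]) cube([63, 15, 1288]);
translate([1027, 115, 96]) cube([63, 15, 1288]);
translate([1222, 115, 96]) cube([63, 15, 1288]);
translate([1417, 115, 96]) cube([63, 15, 1288]);


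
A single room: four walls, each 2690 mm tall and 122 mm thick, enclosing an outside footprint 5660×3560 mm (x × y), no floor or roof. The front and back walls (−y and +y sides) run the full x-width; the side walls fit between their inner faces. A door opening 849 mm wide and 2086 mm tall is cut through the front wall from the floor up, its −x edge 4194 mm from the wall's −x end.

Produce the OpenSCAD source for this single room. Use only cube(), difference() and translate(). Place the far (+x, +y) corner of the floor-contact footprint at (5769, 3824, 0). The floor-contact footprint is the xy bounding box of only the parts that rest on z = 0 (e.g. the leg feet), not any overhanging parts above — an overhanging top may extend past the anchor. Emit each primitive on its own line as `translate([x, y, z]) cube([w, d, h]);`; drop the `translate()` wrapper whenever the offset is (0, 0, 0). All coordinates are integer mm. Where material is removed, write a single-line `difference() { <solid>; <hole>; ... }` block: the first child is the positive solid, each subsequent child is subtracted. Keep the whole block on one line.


difference() { translate([109, 264, 0]) cube([5660, 122, 2690]); translate([4303, 264, 0]) cube([849, 122, 2086]); }
translate([109, 3702, 0]) cube([5660, 122, 2690]);
translate([109, 386, 0]) cube([122, 3316, 2690]);
translate([5647, 386, 0]) cube([122, 3316, 2690]);


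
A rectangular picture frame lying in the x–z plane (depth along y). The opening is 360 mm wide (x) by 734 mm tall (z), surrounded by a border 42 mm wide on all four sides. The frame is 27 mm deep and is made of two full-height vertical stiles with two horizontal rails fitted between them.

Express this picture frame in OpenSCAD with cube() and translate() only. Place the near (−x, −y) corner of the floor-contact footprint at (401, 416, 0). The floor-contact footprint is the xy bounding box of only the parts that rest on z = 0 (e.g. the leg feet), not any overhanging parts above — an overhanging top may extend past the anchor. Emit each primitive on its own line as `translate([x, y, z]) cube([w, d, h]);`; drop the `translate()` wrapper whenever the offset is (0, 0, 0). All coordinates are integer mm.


translate([401, 416, 0]) cube([42, 27, 818]);
translate([803, 416, 0]) cube([42, 27, 818]);
translate([443, 416, 0]) cube([360, 27, 42]);
translate([443, 416, 776]) cube([360, 27, 42]);


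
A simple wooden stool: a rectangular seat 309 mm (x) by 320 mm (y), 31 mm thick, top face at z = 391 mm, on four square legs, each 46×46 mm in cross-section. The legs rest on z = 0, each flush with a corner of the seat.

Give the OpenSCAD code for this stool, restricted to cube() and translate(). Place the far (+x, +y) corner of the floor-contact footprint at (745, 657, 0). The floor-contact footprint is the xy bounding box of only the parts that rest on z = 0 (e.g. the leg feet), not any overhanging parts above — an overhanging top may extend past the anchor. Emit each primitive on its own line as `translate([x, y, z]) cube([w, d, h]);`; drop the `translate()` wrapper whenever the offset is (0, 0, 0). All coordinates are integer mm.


translate([436, 337, 360]) cube([309, 320, 31]);
translate([436, 337, 0]) cube([46, 46, 360]);
translate([699, 337, 0]) cube([46, 46, 360]);
translate([436, 611, 0]) cube([46, 46, 360]);
translate([699, 611, 0]) cube([46, 46, 360]);


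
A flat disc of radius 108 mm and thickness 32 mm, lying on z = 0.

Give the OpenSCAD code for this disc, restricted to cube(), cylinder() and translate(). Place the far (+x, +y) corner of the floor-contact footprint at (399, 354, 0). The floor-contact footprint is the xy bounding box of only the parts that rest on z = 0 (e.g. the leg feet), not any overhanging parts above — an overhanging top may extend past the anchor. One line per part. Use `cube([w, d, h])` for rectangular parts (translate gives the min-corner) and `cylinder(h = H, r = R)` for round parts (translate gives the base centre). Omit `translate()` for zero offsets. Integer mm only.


translate([291, 246, 0]) cylinder(h = 32, r = 108);


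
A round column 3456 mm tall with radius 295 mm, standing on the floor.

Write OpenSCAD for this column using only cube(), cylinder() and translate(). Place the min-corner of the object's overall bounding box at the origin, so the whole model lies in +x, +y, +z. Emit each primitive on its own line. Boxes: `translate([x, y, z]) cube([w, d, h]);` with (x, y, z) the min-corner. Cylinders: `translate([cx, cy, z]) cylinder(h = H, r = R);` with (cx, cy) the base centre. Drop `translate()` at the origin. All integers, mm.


translate([295, 295, 0]) cylinder(h = 3456, r = 295);


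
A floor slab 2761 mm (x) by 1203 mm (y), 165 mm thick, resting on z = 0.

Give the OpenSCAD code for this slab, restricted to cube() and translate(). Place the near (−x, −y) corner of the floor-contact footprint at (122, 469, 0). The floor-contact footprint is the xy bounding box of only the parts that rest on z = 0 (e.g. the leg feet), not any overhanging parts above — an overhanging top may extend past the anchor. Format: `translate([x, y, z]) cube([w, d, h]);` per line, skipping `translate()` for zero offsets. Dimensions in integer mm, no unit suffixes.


translate([122, 469, 0]) cube([2761, 1203, 165]);


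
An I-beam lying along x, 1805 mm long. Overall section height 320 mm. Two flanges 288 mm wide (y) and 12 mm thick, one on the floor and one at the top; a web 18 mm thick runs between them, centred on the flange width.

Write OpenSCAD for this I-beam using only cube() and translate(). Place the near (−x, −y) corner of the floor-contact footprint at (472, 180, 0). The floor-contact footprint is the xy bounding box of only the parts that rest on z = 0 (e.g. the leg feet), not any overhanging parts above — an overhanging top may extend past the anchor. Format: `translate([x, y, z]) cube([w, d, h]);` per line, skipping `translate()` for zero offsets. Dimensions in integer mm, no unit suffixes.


translate([472, 180, 0]) cube([1805, 288, 12]);
translate([472, 315, 12]) cube([1805, 18, 296]);
translate([472, 180, 308]) cube([1805, 288, 12]);


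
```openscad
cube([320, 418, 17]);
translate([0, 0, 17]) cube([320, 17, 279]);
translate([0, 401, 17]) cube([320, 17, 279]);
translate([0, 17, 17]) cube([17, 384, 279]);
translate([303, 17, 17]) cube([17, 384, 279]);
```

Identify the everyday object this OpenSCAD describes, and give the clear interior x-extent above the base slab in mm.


An open box. The internal width is 286 mm.

A 320×418 base slab with four walls standing on it — an open box. The base is 320 mm wide and the walls are 17 mm thick, so the internal width is 320 − 2 × 17 = 286 mm.


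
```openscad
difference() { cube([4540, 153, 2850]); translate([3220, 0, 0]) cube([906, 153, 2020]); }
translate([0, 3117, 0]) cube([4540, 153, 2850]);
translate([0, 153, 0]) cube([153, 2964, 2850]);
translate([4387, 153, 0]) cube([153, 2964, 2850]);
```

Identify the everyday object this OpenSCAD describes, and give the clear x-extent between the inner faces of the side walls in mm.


A single room. The interior width is 4234 mm.

Four walls enclosing a rectangle with a door in the front wall — a room. Outside width 4540 minus two 153 mm walls gives 4234 mm.
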